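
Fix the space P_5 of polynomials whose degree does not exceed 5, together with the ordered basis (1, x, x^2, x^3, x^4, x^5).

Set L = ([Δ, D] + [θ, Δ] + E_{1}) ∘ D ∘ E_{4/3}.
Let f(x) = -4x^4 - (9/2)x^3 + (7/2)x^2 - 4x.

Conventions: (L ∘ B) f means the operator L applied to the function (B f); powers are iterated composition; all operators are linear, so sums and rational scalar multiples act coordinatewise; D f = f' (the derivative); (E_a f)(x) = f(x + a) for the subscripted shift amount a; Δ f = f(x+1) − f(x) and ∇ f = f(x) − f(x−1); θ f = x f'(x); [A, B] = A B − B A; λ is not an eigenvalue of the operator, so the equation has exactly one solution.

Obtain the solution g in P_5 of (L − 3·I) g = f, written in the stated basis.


the image equals g(x) = (4/3)x^4 + (59/18)x^3 + (83/9)x^2 + (550/27)x + 5387/486

write g with unknown coordinates in the stated basis and equate coefficients in (L − 3·I) g = f
solving from the highest basis element down gives g = (4/3)x^4 + (59/18)x^3 + (83/9)x^2 + (550/27)x + 5387/486
check: L g = (16/3)x^3 + (187/6)x^2 + (514/9)x + 5387/162
so L g − 3·g = -4x^4 - (9/2)x^3 + (7/2)x^2 - 4x = f ✓


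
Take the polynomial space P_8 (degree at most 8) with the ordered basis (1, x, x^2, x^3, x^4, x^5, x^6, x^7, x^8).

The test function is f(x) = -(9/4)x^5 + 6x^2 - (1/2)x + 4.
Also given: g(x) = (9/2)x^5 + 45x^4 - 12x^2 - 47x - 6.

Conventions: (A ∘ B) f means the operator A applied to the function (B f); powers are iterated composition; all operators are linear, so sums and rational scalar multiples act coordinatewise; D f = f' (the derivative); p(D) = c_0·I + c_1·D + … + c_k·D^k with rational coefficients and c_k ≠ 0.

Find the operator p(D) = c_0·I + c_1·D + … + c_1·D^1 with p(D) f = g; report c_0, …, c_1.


p(D) = -2·I − 4·D, i.e. c_0 = -2, c_1 = -4

D^0 f = -(9/4)x^5 + 6x^2 - (1/2)x + 4
D^1 f = -(45/4)x^4 + 12x - 1/2
matching coefficients of g against c_0 f + c_1 Df + … from the top degree down determines the c_i
solution: c_0 = -2, c_1 = -4


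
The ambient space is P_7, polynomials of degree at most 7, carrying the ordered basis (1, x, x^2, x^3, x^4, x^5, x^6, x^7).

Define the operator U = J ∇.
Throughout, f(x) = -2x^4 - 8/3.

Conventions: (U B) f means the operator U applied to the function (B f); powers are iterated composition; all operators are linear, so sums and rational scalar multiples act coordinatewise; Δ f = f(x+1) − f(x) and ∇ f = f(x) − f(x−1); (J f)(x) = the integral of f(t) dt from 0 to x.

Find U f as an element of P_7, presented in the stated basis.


g(x) = -2x^4 + 4x^3 - 4x^2 + 2x

∇ f = -8x^3 + 12x^2 - 8x + 2
J ∇ f = -2x^4 + 4x^3 - 4x^2 + 2x


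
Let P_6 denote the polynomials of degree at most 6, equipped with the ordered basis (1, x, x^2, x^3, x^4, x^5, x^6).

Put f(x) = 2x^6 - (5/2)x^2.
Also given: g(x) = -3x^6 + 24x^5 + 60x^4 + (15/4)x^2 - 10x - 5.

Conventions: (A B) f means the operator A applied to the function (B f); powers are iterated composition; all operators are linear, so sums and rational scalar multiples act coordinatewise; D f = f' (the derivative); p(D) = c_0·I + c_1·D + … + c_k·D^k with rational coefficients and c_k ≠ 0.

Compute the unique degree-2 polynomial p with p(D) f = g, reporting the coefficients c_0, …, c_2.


c_0 = -3/2, c_1 = 2, c_2 = 1

D^0 f = 2x^6 - (5/2)x^2
D^1 f = 12x^5 - 5x
D^2 f = 60x^4 - 5
matching coefficients of g against c_0 f + c_1 Df + … from the top degree down determines the c_i
solution: c_0 = -3/2, c_1 = 2, c_2 = 1


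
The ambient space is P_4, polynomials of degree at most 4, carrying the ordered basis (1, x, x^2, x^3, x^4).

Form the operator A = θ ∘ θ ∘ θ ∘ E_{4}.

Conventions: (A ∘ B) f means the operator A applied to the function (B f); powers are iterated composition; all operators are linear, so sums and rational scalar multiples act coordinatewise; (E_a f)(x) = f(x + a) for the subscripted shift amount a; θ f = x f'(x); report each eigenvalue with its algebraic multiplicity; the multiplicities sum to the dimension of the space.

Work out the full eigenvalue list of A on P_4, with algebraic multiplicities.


image of 1: 0
image of x: x
image of x^2: 8x^2 + 8x
image of x^3: 27x^3 + 96x^2 + 48x
image of x^4: 64x^4 + 432x^3 + 768x^2 + 256x
the matrix is upper triangular; its diagonal is (0, 1, 8, 27, 64)
for a triangular matrix the eigenvalues are the diagonal entries, with algebraic multiplicity their repetition count

λ = 0 (multiplicity 1), λ = 1 (multiplicity 1), λ = 8 (multiplicity 1), λ = 27 (multiplicity 1), λ = 64 (multiplicity 1)


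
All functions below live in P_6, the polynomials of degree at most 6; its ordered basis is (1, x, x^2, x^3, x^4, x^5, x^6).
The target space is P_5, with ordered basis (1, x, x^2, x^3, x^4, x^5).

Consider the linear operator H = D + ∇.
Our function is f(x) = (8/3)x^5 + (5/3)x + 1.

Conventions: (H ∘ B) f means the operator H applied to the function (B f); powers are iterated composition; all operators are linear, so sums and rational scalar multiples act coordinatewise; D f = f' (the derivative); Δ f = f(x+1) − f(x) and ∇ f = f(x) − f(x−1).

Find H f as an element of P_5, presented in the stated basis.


g(x) = (80/3)x^4 - (80/3)x^3 + (80/3)x^2 - (40/3)x + 6

D f = (40/3)x^4 + 5/3
∇ f = (40/3)x^4 - (80/3)x^3 + (80/3)x^2 - (40/3)x + 13/3
(D + ∇) f = (80/3)x^4 - (80/3)x^3 + (80/3)x^2 - (40/3)x + 6


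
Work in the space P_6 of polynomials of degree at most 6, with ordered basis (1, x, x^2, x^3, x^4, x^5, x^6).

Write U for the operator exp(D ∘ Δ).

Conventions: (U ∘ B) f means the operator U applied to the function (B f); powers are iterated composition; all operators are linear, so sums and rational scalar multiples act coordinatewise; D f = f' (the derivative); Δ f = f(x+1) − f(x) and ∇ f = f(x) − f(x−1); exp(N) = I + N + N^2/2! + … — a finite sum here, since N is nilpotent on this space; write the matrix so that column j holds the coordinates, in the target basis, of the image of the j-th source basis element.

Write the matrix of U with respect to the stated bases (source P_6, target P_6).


image of 1: 1
image of x: x
image of x^2: x^2 + 2
image of x^3: x^3 + 6x + 3
image of x^4: x^4 + 12x^2 + 12x + 16
image of x^5: x^5 + 20x^3 + 30x^2 + 80x + 65
image of x^6: x^6 + 30x^4 + 60x^3 + 240x^2 + 390x + 336
each image's coordinates form column j of the matrix

the matrix is [[1, 0, 2, 3, 16, 65, 336]; [0, 1, 0, 6, 12, 80, 390]; [0, 0, 1, 0, 12, 30, 240]; [0, 0, 0, 1, 0, 20, 60]; [0, 0, 0, 0, 1, 0, 30]; [0, 0, 0, 0, 0, 1, 0]; [0, 0, 0, 0, 0, 0, 1]] (rows listed top to bottom)


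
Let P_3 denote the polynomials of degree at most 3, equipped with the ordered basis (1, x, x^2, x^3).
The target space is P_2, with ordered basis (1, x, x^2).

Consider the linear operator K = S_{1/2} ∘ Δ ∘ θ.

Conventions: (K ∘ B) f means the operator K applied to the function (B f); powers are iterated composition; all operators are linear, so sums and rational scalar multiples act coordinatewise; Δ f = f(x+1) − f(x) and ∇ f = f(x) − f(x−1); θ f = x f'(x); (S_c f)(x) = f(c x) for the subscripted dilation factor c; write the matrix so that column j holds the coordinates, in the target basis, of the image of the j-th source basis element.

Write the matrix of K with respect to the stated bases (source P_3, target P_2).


image of 1: 0
image of x: 1
image of x^2: 2x + 2
image of x^3: (9/4)x^2 + (9/2)x + 3
each image's coordinates form column j of the matrix

the matrix is [[0, 1, 2, 3]; [0, 0, 2, 9/2]; [0, 0, 0, 9/4]] (rows listed top to bottom)


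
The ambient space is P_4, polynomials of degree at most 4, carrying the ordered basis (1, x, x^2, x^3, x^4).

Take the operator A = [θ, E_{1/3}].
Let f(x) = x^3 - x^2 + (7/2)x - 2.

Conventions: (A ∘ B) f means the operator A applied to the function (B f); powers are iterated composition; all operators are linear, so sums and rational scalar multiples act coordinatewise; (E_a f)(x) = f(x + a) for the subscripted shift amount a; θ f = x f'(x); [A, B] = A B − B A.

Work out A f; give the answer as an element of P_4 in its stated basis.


the image equals g(x) = -x^2 - 19/18

E_{1/3} f = x^3 + (19/6)x - 49/54
θ E_{1/3} f = 3x^3 + (19/6)x
θ f = 3x^3 - 2x^2 + (7/2)x
E_{1/3} θ f = 3x^3 + x^2 + (19/6)x + 19/18
[θ, E_{1/3}] f = -x^2 - 19/18


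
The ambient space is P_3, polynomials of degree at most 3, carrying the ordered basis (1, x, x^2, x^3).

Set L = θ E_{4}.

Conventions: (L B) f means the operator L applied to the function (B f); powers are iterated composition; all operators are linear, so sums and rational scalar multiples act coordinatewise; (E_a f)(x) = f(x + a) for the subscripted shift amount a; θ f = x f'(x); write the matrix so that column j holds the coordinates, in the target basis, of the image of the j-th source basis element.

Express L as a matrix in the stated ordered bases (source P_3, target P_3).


the matrix is [[0, 0, 0, 0]; [0, 1, 8, 48]; [0, 0, 2, 24]; [0, 0, 0, 3]] (rows listed top to bottom)

image of 1: 0
image of x: x
image of x^2: 2x^2 + 8x
image of x^3: 3x^3 + 24x^2 + 48x
each image's coordinates form column j of the matrix


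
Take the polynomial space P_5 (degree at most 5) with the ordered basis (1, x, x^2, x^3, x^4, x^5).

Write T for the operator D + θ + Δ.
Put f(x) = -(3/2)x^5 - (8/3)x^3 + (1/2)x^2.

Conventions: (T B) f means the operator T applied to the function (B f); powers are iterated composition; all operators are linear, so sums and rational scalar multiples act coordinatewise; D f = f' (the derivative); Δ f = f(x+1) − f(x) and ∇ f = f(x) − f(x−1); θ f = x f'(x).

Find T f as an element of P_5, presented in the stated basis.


D f = -(15/2)x^4 - 8x^2 + x
θ f = -(15/2)x^5 - 8x^3 + x^2
Δ f = -(15/2)x^4 - 15x^3 - 23x^2 - (29/2)x - 11/3
(D + θ + Δ) f = -(15/2)x^5 - 15x^4 - 23x^3 - 30x^2 - (27/2)x - 11/3

the image equals g(x) = -(15/2)x^5 - 15x^4 - 23x^3 - 30x^2 - (27/2)x - 11/3


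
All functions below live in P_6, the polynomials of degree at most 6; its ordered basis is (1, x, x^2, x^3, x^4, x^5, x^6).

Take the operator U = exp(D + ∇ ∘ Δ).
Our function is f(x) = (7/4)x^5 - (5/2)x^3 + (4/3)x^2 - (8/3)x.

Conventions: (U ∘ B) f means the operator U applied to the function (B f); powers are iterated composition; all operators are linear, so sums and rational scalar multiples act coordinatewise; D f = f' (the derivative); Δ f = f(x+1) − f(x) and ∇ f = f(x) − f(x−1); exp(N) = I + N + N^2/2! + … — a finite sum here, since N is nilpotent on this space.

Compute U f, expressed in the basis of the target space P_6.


the image equals g(x) = (7/4)x^5 + (35/4)x^4 + 50x^3 + (349/3)x^2 + (855/4)x + 1717/12

order-1 term: (35/4)x^4 + 35x^3 - (15/2)x^2 + (31/6)x
order-2 term: (35/2)x^3 + 105x^2 + (195/2)x + 23/6
order-3 term: (35/2)x^2 + 105x + 205/2
order-4 term: (35/4)x + 35
order-5 term: 7/4
the series for exp(D + ∇ ∘ Δ) f terminates at order 5
exp(D + ∇ ∘ Δ) f = (7/4)x^5 + (35/4)x^4 + 50x^3 + (349/3)x^2 + (855/4)x + 1717/12


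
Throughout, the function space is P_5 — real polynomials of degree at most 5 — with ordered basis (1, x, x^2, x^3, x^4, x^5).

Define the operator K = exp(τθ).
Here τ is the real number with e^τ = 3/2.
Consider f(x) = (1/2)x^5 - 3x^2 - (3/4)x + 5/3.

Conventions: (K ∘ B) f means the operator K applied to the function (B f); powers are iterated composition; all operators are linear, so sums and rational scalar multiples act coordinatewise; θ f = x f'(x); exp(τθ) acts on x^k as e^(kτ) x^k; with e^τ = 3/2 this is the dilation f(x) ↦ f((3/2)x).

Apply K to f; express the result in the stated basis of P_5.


exp(τθ) x^k = e^(kτ) x^k; with e^τ = 3/2 this sends x^k to (3/2)^k x^k
x ↦ 3/2 x
x^2 ↦ 9/4 x^2
x^5 ↦ 243/32 x^5
applying this coordinatewise to f: exp(τθ) f = (243/64)x^5 - (27/4)x^2 - (9/8)x + 5/3

the result is g(x) = (243/64)x^5 - (27/4)x^2 - (9/8)x + 5/3


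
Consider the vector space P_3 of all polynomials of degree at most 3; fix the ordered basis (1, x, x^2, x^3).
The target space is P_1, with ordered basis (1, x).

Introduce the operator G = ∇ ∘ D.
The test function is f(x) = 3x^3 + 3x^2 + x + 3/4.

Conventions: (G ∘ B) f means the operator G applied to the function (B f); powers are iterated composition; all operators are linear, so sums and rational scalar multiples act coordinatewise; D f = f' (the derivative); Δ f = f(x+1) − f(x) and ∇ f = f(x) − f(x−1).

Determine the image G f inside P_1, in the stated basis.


g(x) = 18x - 3

D f = 9x^2 + 6x + 1
∇ D f = 18x - 3


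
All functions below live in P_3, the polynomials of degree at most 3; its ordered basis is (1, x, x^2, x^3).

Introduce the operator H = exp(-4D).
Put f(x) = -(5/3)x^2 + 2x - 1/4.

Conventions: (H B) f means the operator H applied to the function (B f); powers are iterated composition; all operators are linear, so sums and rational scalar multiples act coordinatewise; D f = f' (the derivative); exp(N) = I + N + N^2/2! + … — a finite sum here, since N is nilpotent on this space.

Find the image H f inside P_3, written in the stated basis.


g(x) = -(5/3)x^2 + (46/3)x - 419/12

order-1 term: (40/3)x - 8
order-2 term: -80/3
the series for exp(-4D) f terminates at order 2
exp(-4D) f = -(5/3)x^2 + (46/3)x - 419/12


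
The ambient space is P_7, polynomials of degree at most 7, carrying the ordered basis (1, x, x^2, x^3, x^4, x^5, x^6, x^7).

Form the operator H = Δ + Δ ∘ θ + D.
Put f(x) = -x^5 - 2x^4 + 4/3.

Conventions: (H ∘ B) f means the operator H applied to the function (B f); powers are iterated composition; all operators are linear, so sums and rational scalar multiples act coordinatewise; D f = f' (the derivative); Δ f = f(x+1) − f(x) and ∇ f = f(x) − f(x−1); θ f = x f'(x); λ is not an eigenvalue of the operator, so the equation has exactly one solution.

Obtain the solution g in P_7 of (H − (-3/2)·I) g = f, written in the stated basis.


write g with unknown coordinates in the stated basis and equate coefficients in (H − (-3/2)·I) g = f
solving from the highest basis element down gives g = -(2/3)x^5 + (128/9)x^4 - (1808/9)x^3 + (15760/9)x^2 - (71176/9)x + 345776/27
check: H g = -(70/3)x^4 + (904/3)x^3 - (7880/3)x^2 + (35588/3)x - 172876/9
so H g − (-3/2)·g = -x^5 - 2x^4 + 4/3 = f ✓

g(x) = -(2/3)x^5 + (128/9)x^4 - (1808/9)x^3 + (15760/9)x^2 - (71176/9)x + 345776/27


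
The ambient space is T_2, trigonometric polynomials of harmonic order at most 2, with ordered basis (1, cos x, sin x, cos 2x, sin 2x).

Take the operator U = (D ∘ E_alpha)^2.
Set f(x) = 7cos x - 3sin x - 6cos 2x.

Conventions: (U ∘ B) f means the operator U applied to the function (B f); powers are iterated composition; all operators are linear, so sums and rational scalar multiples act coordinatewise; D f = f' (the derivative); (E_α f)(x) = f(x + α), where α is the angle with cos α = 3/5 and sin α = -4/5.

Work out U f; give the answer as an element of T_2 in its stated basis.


E_alpha f = (33/5)cos x + (19/5)sin x + (42/25)cos 2x - (144/25)sin 2x
D E_alpha f = (19/5)cos x - (33/5)sin x - (288/25)cos 2x - (84/25)sin 2x
E_alpha (D ∘ E_alpha) f = (189/25)cos x - (23/25)sin x + (4032/625)cos 2x - (6324/625)sin 2x
D E_alpha (D ∘ E_alpha) f = -(23/25)cos x - (189/25)sin x - (12648/625)cos 2x - (8064/625)sin 2x

g(x) = -(23/25)cos x - (189/25)sin x - (12648/625)cos 2x - (8064/625)sin 2x


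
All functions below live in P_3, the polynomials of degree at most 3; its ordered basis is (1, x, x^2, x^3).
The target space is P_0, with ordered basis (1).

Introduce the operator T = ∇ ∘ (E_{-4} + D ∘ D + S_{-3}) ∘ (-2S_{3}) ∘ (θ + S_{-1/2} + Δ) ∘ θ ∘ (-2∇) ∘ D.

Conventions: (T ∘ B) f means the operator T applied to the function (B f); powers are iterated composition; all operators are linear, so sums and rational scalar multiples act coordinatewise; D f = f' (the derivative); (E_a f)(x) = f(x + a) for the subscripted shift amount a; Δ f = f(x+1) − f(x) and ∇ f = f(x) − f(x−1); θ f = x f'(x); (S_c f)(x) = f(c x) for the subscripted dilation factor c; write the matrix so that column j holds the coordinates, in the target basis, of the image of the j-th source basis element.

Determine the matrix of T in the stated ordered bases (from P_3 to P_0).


image of 1: 0
image of x: 0
image of x^2: 0
image of x^3: -72
each image's coordinates form column j of the matrix

the matrix is [[0, 0, 0, -72]] (rows listed top to bottom)


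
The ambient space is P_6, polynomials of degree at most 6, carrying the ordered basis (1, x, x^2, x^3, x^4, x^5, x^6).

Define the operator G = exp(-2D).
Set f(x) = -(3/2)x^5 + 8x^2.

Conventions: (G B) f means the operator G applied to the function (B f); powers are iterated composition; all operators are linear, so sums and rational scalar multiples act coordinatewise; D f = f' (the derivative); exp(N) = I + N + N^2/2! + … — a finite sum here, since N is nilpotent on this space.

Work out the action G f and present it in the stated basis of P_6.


g(x) = -(3/2)x^5 + 15x^4 - 60x^3 + 128x^2 - 152x + 80

order-1 term: 15x^4 - 32x
order-2 term: -60x^3 + 32
order-3 term: 120x^2
order-4 term: -120x
order-5 term: 48
the series for exp(-2D) f terminates at order 5
exp(-2D) f = -(3/2)x^5 + 15x^4 - 60x^3 + 128x^2 - 152x + 80


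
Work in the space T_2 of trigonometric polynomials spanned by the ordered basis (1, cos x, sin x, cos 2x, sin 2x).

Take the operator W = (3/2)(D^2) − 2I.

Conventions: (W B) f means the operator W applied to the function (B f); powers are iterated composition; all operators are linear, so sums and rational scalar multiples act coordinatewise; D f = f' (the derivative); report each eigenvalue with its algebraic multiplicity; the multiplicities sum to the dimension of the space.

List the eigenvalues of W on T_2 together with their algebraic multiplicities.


image of 1: -2
image of cos x: -(7/2)cos x
image of sin x: -(7/2)sin x
image of cos 2x: -8cos 2x
image of sin 2x: -8sin 2x
the matrix is diagonal; its diagonal is (-2, -7/2, -7/2, -8, -8)
for a triangular matrix the eigenvalues are the diagonal entries, with algebraic multiplicity their repetition count

λ = -8 (multiplicity 2), λ = -7/2 (multiplicity 2), λ = -2 (multiplicity 1)


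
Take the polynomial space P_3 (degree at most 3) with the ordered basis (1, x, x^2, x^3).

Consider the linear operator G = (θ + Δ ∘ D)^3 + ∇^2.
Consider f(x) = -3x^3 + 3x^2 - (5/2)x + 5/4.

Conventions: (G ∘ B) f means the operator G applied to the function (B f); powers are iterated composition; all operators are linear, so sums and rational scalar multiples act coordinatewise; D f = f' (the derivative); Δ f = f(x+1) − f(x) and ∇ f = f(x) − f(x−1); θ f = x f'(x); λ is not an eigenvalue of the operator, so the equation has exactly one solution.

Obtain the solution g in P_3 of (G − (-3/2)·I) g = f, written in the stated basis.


write g with unknown coordinates in the stated basis and equate coefficients in (G − (-3/2)·I) g = f
solving from the highest basis element down gives g = -(2/19)x^3 + (6/19)x^2 + (241/95)x + 23/114
check: G g = -(54/19)x^3 + (48/19)x^2 - (599/95)x + 18/19
so G g − (-3/2)·g = -3x^3 + 3x^2 - (5/2)x + 5/4 = f ✓

the result is g(x) = -(2/19)x^3 + (6/19)x^2 + (241/95)x + 23/114


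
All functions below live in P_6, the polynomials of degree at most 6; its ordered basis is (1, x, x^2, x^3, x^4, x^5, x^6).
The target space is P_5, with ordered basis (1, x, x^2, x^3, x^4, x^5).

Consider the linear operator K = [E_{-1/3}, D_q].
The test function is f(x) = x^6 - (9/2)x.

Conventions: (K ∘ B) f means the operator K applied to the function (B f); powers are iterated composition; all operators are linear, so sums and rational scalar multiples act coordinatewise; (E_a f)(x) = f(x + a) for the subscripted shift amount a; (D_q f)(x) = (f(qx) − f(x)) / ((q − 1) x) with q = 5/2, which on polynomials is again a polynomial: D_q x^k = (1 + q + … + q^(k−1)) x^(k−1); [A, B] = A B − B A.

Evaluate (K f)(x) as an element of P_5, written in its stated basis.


D_q f = (5187/32)x^5 - 9/2
E_{-1/3} D_q f = (5187/32)x^5 - (8645/32)x^4 + (8645/48)x^3 - (8645/144)x^2 + (8645/864)x - 13393/2592
E_{-1/3} f = x^6 - 2x^5 + (5/3)x^4 - (20/27)x^3 + (5/27)x^2 - (733/162)x + 2189/1458
D_q E_{-1/3} f = (5187/32)x^5 - (1031/8)x^4 + (1015/24)x^3 - (65/9)x^2 + (35/54)x - 733/162
[E_{-1/3}, D_q] f = -(4521/32)x^4 + (2205/16)x^3 - (845/16)x^2 + (2695/288)x - 185/288

the result is g(x) = -(4521/32)x^4 + (2205/16)x^3 - (845/16)x^2 + (2695/288)x - 185/288


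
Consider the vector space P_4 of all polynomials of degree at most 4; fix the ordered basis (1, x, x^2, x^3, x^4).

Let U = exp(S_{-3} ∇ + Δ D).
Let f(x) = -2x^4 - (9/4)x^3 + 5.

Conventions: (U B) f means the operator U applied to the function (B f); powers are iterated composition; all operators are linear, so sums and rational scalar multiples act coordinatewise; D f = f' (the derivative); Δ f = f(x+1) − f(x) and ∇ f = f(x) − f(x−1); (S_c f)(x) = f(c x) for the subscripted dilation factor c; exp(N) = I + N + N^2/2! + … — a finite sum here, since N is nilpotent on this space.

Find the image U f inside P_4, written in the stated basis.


order-1 term: 216x^3 + (93/4)x^2 - (135/4)x - 15
order-2 term: 2916x^2 + (6201/4)x + 1707/4
order-3 term: -5832x + 5955/4
order-4 term: -1458
the series for exp(S_{-3} ∇ + Δ D) f terminates at order 4
exp(S_{-3} ∇ + Δ D) f = -2x^4 + (855/4)x^3 + (11757/4)x^2 - (8631/2)x + 895/2

g(x) = -2x^4 + (855/4)x^3 + (11757/4)x^2 - (8631/2)x + 895/2


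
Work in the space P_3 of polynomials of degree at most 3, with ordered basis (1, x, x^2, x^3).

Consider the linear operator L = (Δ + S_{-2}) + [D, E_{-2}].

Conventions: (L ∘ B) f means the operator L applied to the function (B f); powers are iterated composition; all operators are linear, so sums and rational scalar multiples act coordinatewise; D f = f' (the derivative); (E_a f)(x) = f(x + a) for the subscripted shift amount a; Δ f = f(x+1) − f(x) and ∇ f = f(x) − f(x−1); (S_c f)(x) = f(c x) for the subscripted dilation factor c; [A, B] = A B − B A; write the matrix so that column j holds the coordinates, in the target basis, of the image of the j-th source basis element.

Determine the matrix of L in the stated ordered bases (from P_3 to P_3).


image of 1: 1
image of x: -2x + 1
image of x^2: 4x^2 + 2x + 1
image of x^3: -8x^3 + 3x^2 + 3x + 1
each image's coordinates form column j of the matrix

the matrix is [[1, 1, 1, 1]; [0, -2, 2, 3]; [0, 0, 4, 3]; [0, 0, 0, -8]] (rows listed top to bottom)


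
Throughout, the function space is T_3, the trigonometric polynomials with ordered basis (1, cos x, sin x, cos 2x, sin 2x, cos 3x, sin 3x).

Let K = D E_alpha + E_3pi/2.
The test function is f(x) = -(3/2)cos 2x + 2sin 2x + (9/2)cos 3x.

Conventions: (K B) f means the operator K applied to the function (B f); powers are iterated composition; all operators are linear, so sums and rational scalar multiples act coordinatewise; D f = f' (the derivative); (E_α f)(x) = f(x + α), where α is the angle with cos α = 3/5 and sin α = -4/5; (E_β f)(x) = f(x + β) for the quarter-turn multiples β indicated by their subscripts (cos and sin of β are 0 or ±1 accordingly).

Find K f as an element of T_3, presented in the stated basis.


g(x) = -(5/2)cos 2x + sin 2x + (594/125)cos 3x + (1017/125)sin 3x

E_alpha f = -(3/2)cos 2x - 2sin 2x - (1053/250)cos 3x + (198/125)sin 3x
D E_alpha f = -4cos 2x + 3sin 2x + (594/125)cos 3x + (3159/250)sin 3x
E_3pi/2 f = (3/2)cos 2x - 2sin 2x - (9/2)sin 3x
(D E_alpha + E_3pi/2) f = -(5/2)cos 2x + sin 2x + (594/125)cos 3x + (1017/125)sin 3x


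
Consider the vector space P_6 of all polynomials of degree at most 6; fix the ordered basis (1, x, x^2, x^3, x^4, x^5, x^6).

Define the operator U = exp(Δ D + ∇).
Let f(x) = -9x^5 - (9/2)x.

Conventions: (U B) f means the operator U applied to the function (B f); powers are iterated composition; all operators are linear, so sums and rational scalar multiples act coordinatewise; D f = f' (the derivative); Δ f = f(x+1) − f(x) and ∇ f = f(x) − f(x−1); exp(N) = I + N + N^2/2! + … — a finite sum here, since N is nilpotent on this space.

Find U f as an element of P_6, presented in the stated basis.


order-1 term: -45x^4 - 90x^3 - 360x^2 - 135x - 117/2
order-2 term: -90x^3 - 270x^2 - 855x - 495
order-3 term: -90x^2 - 270x - 495
order-4 term: -45x - 90
order-5 term: -9
the series for exp(Δ D + ∇) f terminates at order 5
exp(Δ D + ∇) f = -9x^5 - 45x^4 - 180x^3 - 720x^2 - (2619/2)x - 2295/2

the result is g(x) = -9x^5 - 45x^4 - 180x^3 - 720x^2 - (2619/2)x - 2295/2


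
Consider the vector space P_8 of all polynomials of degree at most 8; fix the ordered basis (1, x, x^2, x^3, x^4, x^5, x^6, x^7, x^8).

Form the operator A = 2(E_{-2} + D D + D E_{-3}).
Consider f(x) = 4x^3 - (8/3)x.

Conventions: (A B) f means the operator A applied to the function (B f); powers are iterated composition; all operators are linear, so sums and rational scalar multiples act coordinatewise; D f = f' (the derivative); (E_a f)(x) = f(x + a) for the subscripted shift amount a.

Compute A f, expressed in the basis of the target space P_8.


E_{-2} f = 4x^3 - 24x^2 + (136/3)x - 80/3
D f = 12x^2 - 8/3
D D f = 24x
E_{-3} f = 4x^3 - 36x^2 + (316/3)x - 100
D E_{-3} f = 12x^2 - 72x + 316/3
(E_{-2} + D D + D E_{-3}) f = 4x^3 - 12x^2 - (8/3)x + 236/3
(2(E_{-2} + D D + D E_{-3})) f = 8x^3 - 24x^2 - (16/3)x + 472/3

the result is g(x) = 8x^3 - 24x^2 - (16/3)x + 472/3


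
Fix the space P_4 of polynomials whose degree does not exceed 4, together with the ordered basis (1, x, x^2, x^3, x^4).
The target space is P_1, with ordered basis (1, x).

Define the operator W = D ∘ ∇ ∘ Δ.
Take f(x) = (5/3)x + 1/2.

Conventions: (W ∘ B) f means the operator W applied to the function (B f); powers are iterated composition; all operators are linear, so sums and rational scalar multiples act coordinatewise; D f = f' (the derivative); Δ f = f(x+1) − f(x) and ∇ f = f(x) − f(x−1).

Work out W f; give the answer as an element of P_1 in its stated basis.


Δ f = 5/3
∇ Δ f = 0
D ∇ Δ f = 0

the image equals g(x) = 0


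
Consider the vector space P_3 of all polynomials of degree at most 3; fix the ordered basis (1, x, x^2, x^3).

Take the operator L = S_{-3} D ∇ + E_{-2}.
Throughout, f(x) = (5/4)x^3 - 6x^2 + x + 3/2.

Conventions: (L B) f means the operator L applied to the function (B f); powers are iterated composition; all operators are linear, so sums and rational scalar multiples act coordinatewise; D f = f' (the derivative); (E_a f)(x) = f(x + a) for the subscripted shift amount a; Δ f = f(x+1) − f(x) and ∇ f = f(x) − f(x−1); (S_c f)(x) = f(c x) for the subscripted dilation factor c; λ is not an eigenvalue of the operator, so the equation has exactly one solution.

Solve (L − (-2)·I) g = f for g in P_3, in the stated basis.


write g with unknown coordinates in the stated basis and equate coefficients in (L − (-2)·I) g = f
solving from the highest basis element down gives g = (5/12)x^3 - (7/6)x^2 - (7/18)x + 443/108
check: L g = (5/12)x^3 - (11/3)x^2 + (16/9)x - 181/27
so L g − (-2)·g = (5/4)x^3 - 6x^2 + x + 3/2 = f ✓

the image equals g(x) = (5/12)x^3 - (7/6)x^2 - (7/18)x + 443/108


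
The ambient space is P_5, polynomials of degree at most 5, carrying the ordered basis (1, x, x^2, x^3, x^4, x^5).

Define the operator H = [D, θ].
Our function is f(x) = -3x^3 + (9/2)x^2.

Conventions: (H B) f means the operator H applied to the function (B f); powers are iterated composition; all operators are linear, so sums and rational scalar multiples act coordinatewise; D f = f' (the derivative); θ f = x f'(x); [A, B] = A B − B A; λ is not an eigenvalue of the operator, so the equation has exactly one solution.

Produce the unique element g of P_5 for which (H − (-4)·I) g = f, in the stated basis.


write g with unknown coordinates in the stated basis and equate coefficients in (H − (-4)·I) g = f
solving from the highest basis element down gives g = -(3/4)x^3 + (27/16)x^2 - (27/32)x + 27/128
check: H g = -(9/4)x^2 + (27/8)x - 27/32
so H g − (-4)·g = -3x^3 + (9/2)x^2 = f ✓

the image equals g(x) = -(3/4)x^3 + (27/16)x^2 - (27/32)x + 27/128


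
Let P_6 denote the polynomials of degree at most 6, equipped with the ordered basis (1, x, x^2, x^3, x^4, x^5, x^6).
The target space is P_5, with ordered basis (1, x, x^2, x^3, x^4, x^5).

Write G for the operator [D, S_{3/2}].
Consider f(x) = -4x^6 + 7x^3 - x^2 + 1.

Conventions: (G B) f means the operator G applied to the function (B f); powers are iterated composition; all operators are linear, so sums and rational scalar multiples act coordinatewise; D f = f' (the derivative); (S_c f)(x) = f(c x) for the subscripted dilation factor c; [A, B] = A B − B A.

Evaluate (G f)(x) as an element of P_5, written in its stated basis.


S_{3/2} f = -(729/16)x^6 + (189/8)x^3 - (9/4)x^2 + 1
D S_{3/2} f = -(2187/8)x^5 + (567/8)x^2 - (9/2)x
D f = -24x^5 + 21x^2 - 2x
S_{3/2} D f = -(729/4)x^5 + (189/4)x^2 - 3x
[D, S_{3/2}] f = -(729/8)x^5 + (189/8)x^2 - (3/2)x

the result is g(x) = -(729/8)x^5 + (189/8)x^2 - (3/2)x


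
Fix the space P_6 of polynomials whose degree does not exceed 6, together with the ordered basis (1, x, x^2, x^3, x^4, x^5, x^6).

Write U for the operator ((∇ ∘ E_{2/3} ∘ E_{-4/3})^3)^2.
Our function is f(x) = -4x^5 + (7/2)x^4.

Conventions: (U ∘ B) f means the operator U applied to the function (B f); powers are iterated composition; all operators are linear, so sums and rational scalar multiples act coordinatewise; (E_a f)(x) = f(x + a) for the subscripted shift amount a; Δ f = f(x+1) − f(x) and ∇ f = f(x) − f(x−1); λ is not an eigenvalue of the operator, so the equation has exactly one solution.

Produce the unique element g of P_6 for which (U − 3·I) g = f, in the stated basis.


the result is g(x) = (4/3)x^5 - (7/6)x^4

write g with unknown coordinates in the stated basis and equate coefficients in (U − 3·I) g = f
solving from the highest basis element down gives g = (4/3)x^5 - (7/6)x^4
check: U g = 0
so U g − 3·g = -4x^5 + (7/2)x^4 = f ✓


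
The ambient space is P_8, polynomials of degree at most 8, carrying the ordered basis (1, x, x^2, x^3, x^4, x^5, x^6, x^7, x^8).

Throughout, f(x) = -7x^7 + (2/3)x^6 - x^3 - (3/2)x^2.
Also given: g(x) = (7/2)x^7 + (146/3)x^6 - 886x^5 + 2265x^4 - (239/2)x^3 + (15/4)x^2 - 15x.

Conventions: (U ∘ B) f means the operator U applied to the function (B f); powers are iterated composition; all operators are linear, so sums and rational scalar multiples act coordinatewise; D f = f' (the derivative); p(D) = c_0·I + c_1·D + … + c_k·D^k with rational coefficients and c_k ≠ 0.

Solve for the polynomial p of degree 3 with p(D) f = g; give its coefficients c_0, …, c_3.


c_0 = -1/2, c_1 = -1, c_2 = 3, c_3 = -3/2

D^0 f = -7x^7 + (2/3)x^6 - x^3 - (3/2)x^2
D^1 f = -49x^6 + 4x^5 - 3x^2 - 3x
D^2 f = -294x^5 + 20x^4 - 6x - 3
D^3 f = -1470x^4 + 80x^3 - 6
matching coefficients of g against c_0 f + c_1 Df + … from the top degree down determines the c_i
solution: c_0 = -1/2, c_1 = -1, c_2 = 3, c_3 = -3/2


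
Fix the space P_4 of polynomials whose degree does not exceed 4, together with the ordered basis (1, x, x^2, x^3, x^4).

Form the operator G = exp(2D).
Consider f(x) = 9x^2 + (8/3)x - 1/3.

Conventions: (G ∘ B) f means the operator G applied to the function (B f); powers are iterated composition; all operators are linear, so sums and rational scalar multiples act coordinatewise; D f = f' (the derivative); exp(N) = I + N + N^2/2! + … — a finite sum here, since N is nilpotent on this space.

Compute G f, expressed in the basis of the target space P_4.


g(x) = 9x^2 + (116/3)x + 41

order-1 term: 36x + 16/3
order-2 term: 36
the series for exp(2D) f terminates at order 2
exp(2D) f = 9x^2 + (116/3)x + 41


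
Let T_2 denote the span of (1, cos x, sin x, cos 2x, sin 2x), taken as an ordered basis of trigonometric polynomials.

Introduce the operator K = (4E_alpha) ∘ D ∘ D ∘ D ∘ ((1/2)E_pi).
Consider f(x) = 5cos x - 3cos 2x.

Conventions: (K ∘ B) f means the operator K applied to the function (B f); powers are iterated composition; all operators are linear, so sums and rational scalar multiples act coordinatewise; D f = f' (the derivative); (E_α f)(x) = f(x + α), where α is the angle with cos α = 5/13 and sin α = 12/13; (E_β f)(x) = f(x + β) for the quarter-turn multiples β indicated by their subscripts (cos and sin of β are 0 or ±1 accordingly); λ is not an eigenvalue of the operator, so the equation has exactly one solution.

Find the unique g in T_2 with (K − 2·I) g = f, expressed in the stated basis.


the result is g(x) = -(5/4)cos x + (1/4)sin x - (339/2590)cos 2x - (204/1295)sin 2x

write g with unknown coordinates in the stated basis and equate coefficients in (K − 2·I) g = f
solving from the highest basis element down gives g = -(5/4)cos x + (1/4)sin x - (339/2590)cos 2x - (204/1295)sin 2x
check: K g = (5/2)cos x + (1/2)sin x - (4224/1295)cos 2x - (408/1295)sin 2x
so K g − 2·g = 5cos x - 3cos 2x = f ✓


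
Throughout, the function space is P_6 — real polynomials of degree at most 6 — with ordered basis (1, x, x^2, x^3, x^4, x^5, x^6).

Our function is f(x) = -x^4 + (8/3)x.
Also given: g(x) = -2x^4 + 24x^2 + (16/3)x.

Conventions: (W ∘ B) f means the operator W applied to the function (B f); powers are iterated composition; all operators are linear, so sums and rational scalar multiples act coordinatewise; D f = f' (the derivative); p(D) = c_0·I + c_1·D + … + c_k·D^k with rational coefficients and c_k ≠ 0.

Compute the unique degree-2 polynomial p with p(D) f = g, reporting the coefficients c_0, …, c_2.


p(D) = 2·I − 2·D^2, i.e. c_0 = 2, c_1 = 0, c_2 = -2

D^0 f = -x^4 + (8/3)x
D^1 f = -4x^3 + 8/3
D^2 f = -12x^2
matching coefficients of g against c_0 f + c_1 Df + … from the top degree down determines the c_i
solution: c_0 = 2, c_1 = 0, c_2 = -2


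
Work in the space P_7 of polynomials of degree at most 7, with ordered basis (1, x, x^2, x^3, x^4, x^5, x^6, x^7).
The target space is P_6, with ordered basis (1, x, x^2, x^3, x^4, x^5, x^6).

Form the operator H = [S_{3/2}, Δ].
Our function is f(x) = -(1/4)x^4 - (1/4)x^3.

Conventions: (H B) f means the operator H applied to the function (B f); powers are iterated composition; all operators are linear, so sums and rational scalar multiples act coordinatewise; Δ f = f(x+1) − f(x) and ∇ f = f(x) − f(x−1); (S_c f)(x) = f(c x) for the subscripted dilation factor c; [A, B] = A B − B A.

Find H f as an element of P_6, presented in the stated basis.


Δ f = -x^3 - (9/4)x^2 - (7/4)x - 1/2
S_{3/2} Δ f = -(27/8)x^3 - (81/16)x^2 - (21/8)x - 1/2
S_{3/2} f = -(81/64)x^4 - (27/32)x^3
Δ S_{3/2} f = -(81/16)x^3 - (81/8)x^2 - (243/32)x - 135/64
[S_{3/2}, Δ] f = (27/16)x^3 + (81/16)x^2 + (159/32)x + 103/64

the image equals g(x) = (27/16)x^3 + (81/16)x^2 + (159/32)x + 103/64


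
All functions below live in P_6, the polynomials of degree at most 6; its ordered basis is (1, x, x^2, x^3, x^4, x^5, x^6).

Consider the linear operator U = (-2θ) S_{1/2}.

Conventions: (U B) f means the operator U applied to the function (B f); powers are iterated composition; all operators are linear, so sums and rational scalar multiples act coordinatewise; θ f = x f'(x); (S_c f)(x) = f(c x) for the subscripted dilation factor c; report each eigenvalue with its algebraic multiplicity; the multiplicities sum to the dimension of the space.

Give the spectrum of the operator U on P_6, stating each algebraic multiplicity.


image of 1: 0
image of x: -x
image of x^2: -x^2
image of x^3: -(3/4)x^3
image of x^4: -(1/2)x^4
image of x^5: -(5/16)x^5
image of x^6: -(3/16)x^6
the matrix is upper triangular; its diagonal is (0, -1, -1, -3/4, -1/2, -5/16, -3/16)
for a triangular matrix the eigenvalues are the diagonal entries, with algebraic multiplicity their repetition count

λ = -1 (multiplicity 2), λ = -3/4 (multiplicity 1), λ = -1/2 (multiplicity 1), λ = -5/16 (multiplicity 1), λ = -3/16 (multiplicity 1), λ = 0 (multiplicity 1)


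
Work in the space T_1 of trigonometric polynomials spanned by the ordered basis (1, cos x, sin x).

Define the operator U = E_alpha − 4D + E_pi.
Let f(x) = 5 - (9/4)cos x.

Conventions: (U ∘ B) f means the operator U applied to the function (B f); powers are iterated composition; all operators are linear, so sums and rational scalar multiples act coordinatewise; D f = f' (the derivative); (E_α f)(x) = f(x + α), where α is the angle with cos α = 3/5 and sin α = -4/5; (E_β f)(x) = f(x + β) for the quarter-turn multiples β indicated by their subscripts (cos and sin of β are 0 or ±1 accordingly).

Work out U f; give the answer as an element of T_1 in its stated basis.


the result is g(x) = 10 + (9/10)cos x - (54/5)sin x

E_alpha f = 5 - (27/20)cos x - (9/5)sin x
D f = (9/4)sin x
(-4D) f = -9sin x
E_pi f = 5 + (9/4)cos x
(E_alpha − 4D + E_pi) f = 10 + (9/10)cos x - (54/5)sin x


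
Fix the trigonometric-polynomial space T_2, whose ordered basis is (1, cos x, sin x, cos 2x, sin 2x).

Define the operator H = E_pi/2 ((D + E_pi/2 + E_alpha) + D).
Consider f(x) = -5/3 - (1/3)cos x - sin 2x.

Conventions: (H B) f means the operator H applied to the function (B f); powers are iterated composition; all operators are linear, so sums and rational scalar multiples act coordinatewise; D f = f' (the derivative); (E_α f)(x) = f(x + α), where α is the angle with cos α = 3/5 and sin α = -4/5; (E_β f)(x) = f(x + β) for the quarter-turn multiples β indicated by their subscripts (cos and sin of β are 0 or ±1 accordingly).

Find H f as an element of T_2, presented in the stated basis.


D f = (1/3)sin x - 2cos 2x
E_pi/2 f = -5/3 + (1/3)sin x + sin 2x
E_alpha f = -5/3 - (1/5)cos x - (4/15)sin x + (24/25)cos 2x + (7/25)sin 2x
(D + E_pi/2 + E_alpha) f = -10/3 - (1/5)cos x + (2/5)sin x - (26/25)cos 2x + (32/25)sin 2x
D f = (1/3)sin x - 2cos 2x
((D + E_pi/2 + E_alpha) + D) f = -10/3 - (1/5)cos x + (11/15)sin x - (76/25)cos 2x + (32/25)sin 2x
E_pi/2 ((D + E_pi/2 + E_alpha) + D) f = -10/3 + (11/15)cos x + (1/5)sin x + (76/25)cos 2x - (32/25)sin 2x

the result is g(x) = -10/3 + (11/15)cos x + (1/5)sin x + (76/25)cos 2x - (32/25)sin 2x


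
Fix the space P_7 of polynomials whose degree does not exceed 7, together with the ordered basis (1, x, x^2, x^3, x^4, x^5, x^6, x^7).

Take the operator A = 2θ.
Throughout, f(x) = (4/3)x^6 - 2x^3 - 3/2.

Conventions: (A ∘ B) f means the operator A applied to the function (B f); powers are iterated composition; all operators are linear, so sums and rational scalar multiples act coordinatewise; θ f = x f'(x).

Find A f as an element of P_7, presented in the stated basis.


θ f = 8x^6 - 6x^3
(2θ) f = 16x^6 - 12x^3

the result is g(x) = 16x^6 - 12x^3


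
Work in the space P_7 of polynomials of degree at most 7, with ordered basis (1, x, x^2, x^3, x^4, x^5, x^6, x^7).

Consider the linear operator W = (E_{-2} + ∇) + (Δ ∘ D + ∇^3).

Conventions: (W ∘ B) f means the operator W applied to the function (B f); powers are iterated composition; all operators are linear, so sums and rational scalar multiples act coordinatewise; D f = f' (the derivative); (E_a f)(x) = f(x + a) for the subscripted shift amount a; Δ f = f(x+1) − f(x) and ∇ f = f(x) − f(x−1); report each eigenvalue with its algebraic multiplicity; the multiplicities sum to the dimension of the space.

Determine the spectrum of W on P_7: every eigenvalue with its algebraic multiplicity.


λ = 1 (multiplicity 8)

image of 1: 1
image of x: x - 1
image of x^2: x^2 - 2x + 5
image of x^3: x^3 - 3x^2 + 15x + 2
image of x^4: x^4 - 4x^3 + 30x^2 + 8x - 17
image of x^5: x^5 - 5x^4 + 50x^3 + 20x^2 - 85x + 124
image of x^6: x^6 - 6x^5 + 75x^4 + 40x^3 - 255x^2 + 744x - 471
image of x^7: x^7 - 7x^6 + 105x^5 + 70x^4 - 595x^3 + 2604x^2 - 3297x + 1686
the matrix is upper triangular; its diagonal is (1, 1, 1, 1, 1, 1, 1, 1)
for a triangular matrix the eigenvalues are the diagonal entries, with algebraic multiplicity their repetition count
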